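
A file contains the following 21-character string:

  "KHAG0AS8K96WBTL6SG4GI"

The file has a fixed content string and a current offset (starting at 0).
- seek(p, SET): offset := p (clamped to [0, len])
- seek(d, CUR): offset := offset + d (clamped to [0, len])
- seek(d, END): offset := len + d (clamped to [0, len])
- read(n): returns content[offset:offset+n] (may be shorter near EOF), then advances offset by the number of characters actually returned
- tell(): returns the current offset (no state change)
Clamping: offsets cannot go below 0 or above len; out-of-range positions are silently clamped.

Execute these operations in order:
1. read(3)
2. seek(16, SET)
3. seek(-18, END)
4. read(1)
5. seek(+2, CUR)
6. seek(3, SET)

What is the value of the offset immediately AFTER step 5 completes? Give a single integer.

Answer: 6

Derivation:
After 1 (read(3)): returned 'KHA', offset=3
After 2 (seek(16, SET)): offset=16
After 3 (seek(-18, END)): offset=3
After 4 (read(1)): returned 'G', offset=4
After 5 (seek(+2, CUR)): offset=6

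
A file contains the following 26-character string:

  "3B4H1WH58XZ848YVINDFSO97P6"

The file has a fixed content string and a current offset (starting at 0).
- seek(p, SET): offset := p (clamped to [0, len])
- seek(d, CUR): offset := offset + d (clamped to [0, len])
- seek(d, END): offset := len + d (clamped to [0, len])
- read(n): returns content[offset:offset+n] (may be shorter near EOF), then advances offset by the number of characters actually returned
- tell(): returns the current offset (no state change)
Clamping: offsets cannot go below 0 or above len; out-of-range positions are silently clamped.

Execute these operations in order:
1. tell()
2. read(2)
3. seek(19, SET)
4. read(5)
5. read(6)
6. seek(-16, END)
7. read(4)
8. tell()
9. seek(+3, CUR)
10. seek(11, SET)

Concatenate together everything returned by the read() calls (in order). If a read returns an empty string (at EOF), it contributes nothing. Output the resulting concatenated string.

Answer: 3BFSO97P6Z848

Derivation:
After 1 (tell()): offset=0
After 2 (read(2)): returned '3B', offset=2
After 3 (seek(19, SET)): offset=19
After 4 (read(5)): returned 'FSO97', offset=24
After 5 (read(6)): returned 'P6', offset=26
After 6 (seek(-16, END)): offset=10
After 7 (read(4)): returned 'Z848', offset=14
After 8 (tell()): offset=14
After 9 (seek(+3, CUR)): offset=17
After 10 (seek(11, SET)): offset=11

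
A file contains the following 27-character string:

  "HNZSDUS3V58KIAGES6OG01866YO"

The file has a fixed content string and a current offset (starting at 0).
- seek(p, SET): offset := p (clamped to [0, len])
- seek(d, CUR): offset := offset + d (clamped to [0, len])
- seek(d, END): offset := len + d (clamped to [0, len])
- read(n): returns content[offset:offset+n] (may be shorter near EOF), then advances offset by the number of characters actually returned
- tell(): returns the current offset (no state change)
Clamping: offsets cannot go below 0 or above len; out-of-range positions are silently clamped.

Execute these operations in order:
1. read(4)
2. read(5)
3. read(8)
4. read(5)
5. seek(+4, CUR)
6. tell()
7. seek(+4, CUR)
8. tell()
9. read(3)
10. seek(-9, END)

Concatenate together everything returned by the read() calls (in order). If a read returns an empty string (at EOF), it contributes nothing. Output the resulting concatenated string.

Answer: HNZSDUS3V58KIAGES6OG01

Derivation:
After 1 (read(4)): returned 'HNZS', offset=4
After 2 (read(5)): returned 'DUS3V', offset=9
After 3 (read(8)): returned '58KIAGES', offset=17
After 4 (read(5)): returned '6OG01', offset=22
After 5 (seek(+4, CUR)): offset=26
After 6 (tell()): offset=26
After 7 (seek(+4, CUR)): offset=27
After 8 (tell()): offset=27
After 9 (read(3)): returned '', offset=27
After 10 (seek(-9, END)): offset=18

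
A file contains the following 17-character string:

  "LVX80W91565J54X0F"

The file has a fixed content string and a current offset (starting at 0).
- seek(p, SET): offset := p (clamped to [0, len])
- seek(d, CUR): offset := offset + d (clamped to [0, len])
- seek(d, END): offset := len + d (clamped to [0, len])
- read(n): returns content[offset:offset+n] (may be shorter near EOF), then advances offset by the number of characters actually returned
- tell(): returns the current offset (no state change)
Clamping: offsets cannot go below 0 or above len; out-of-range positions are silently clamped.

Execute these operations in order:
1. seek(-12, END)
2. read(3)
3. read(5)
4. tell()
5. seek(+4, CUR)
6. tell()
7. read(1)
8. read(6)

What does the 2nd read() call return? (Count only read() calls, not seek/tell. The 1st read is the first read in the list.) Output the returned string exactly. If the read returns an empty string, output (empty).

Answer: 565J5

Derivation:
After 1 (seek(-12, END)): offset=5
After 2 (read(3)): returned 'W91', offset=8
After 3 (read(5)): returned '565J5', offset=13
After 4 (tell()): offset=13
After 5 (seek(+4, CUR)): offset=17
After 6 (tell()): offset=17
After 7 (read(1)): returned '', offset=17
After 8 (read(6)): returned '', offset=17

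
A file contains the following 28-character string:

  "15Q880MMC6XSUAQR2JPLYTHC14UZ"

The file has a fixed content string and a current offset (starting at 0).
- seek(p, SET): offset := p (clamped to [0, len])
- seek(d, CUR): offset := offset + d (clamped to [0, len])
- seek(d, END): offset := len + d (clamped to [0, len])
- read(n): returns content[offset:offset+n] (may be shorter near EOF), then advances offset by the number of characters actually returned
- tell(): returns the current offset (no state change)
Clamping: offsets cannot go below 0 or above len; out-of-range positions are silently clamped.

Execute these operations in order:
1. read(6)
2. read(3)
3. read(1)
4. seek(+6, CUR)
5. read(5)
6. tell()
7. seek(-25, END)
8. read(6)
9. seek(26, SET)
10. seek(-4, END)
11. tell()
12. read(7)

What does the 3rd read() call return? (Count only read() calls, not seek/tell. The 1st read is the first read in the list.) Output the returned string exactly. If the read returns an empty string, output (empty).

After 1 (read(6)): returned '15Q880', offset=6
After 2 (read(3)): returned 'MMC', offset=9
After 3 (read(1)): returned '6', offset=10
After 4 (seek(+6, CUR)): offset=16
After 5 (read(5)): returned '2JPLY', offset=21
After 6 (tell()): offset=21
After 7 (seek(-25, END)): offset=3
After 8 (read(6)): returned '880MMC', offset=9
After 9 (seek(26, SET)): offset=26
After 10 (seek(-4, END)): offset=24
After 11 (tell()): offset=24
After 12 (read(7)): returned '14UZ', offset=28

Answer: 6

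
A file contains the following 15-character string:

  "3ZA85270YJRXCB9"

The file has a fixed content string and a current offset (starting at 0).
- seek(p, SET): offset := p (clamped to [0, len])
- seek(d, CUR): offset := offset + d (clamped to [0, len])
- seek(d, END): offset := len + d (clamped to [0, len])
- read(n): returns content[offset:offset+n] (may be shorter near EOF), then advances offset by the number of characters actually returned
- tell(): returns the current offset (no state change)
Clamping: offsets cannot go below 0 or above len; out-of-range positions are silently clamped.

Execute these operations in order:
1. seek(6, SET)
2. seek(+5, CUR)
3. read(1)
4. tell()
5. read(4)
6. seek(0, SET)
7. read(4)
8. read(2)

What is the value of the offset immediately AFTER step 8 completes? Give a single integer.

Answer: 6

Derivation:
After 1 (seek(6, SET)): offset=6
After 2 (seek(+5, CUR)): offset=11
After 3 (read(1)): returned 'X', offset=12
After 4 (tell()): offset=12
After 5 (read(4)): returned 'CB9', offset=15
After 6 (seek(0, SET)): offset=0
After 7 (read(4)): returned '3ZA8', offset=4
After 8 (read(2)): returned '52', offset=6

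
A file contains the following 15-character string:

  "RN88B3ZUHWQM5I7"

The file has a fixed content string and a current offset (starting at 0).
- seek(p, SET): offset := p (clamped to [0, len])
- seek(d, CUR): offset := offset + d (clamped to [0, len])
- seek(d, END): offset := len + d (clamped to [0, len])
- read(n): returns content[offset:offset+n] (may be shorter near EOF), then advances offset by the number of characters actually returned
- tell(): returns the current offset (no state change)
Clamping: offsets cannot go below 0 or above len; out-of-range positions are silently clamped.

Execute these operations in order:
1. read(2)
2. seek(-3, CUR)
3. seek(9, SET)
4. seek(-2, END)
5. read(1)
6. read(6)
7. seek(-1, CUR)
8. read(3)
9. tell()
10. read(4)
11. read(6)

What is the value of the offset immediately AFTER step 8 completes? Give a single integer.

After 1 (read(2)): returned 'RN', offset=2
After 2 (seek(-3, CUR)): offset=0
After 3 (seek(9, SET)): offset=9
After 4 (seek(-2, END)): offset=13
After 5 (read(1)): returned 'I', offset=14
After 6 (read(6)): returned '7', offset=15
After 7 (seek(-1, CUR)): offset=14
After 8 (read(3)): returned '7', offset=15

Answer: 15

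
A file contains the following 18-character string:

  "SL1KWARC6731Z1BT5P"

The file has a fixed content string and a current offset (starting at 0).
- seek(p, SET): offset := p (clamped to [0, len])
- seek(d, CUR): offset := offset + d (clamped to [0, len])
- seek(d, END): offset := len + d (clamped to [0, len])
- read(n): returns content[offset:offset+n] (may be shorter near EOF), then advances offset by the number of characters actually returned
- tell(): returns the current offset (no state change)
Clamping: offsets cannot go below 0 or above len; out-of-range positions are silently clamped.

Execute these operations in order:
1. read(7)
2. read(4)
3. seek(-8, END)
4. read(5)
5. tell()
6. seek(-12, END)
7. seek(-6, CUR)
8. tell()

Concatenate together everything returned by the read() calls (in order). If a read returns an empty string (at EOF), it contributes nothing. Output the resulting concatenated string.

After 1 (read(7)): returned 'SL1KWAR', offset=7
After 2 (read(4)): returned 'C673', offset=11
After 3 (seek(-8, END)): offset=10
After 4 (read(5)): returned '31Z1B', offset=15
After 5 (tell()): offset=15
After 6 (seek(-12, END)): offset=6
After 7 (seek(-6, CUR)): offset=0
After 8 (tell()): offset=0

Answer: SL1KWARC67331Z1B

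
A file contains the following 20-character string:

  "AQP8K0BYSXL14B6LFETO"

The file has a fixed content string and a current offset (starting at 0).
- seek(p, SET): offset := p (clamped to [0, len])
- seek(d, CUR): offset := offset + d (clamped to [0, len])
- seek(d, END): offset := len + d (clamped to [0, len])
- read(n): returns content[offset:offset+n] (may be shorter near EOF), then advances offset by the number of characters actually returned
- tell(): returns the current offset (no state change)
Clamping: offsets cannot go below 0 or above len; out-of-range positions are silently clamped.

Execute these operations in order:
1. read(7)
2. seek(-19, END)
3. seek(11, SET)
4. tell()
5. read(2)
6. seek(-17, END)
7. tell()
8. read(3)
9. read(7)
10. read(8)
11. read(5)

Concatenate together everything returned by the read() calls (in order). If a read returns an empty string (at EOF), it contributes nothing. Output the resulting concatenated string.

Answer: AQP8K0B148K0BYSXL14B6LFETO

Derivation:
After 1 (read(7)): returned 'AQP8K0B', offset=7
After 2 (seek(-19, END)): offset=1
After 3 (seek(11, SET)): offset=11
After 4 (tell()): offset=11
After 5 (read(2)): returned '14', offset=13
After 6 (seek(-17, END)): offset=3
After 7 (tell()): offset=3
After 8 (read(3)): returned '8K0', offset=6
After 9 (read(7)): returned 'BYSXL14', offset=13
After 10 (read(8)): returned 'B6LFETO', offset=20
After 11 (read(5)): returned '', offset=20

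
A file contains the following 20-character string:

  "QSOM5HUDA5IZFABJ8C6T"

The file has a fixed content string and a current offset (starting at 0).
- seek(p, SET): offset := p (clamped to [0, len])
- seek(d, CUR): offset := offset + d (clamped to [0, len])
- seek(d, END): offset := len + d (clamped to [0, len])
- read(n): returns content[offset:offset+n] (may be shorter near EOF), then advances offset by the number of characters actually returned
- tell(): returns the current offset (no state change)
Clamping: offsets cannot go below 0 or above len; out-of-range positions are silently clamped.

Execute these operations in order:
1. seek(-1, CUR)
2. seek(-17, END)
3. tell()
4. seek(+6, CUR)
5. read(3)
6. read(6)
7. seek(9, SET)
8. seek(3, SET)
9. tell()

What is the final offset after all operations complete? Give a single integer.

Answer: 3

Derivation:
After 1 (seek(-1, CUR)): offset=0
After 2 (seek(-17, END)): offset=3
After 3 (tell()): offset=3
After 4 (seek(+6, CUR)): offset=9
After 5 (read(3)): returned '5IZ', offset=12
After 6 (read(6)): returned 'FABJ8C', offset=18
After 7 (seek(9, SET)): offset=9
After 8 (seek(3, SET)): offset=3
After 9 (tell()): offset=3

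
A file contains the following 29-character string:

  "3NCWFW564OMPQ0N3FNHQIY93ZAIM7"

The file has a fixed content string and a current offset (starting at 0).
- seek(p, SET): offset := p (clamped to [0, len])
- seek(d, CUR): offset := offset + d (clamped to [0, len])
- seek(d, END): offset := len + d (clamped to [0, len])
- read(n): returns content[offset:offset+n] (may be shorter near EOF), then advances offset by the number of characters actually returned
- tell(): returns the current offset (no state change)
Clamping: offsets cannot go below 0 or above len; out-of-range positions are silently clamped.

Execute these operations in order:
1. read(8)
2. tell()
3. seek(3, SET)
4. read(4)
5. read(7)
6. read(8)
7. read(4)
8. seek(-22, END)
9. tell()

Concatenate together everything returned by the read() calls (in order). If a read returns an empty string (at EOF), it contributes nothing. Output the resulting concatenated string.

Answer: 3NCWFW56WFW564OMPQ0N3FNHQIY93ZA

Derivation:
After 1 (read(8)): returned '3NCWFW56', offset=8
After 2 (tell()): offset=8
After 3 (seek(3, SET)): offset=3
After 4 (read(4)): returned 'WFW5', offset=7
After 5 (read(7)): returned '64OMPQ0', offset=14
After 6 (read(8)): returned 'N3FNHQIY', offset=22
After 7 (read(4)): returned '93ZA', offset=26
After 8 (seek(-22, END)): offset=7
After 9 (tell()): offset=7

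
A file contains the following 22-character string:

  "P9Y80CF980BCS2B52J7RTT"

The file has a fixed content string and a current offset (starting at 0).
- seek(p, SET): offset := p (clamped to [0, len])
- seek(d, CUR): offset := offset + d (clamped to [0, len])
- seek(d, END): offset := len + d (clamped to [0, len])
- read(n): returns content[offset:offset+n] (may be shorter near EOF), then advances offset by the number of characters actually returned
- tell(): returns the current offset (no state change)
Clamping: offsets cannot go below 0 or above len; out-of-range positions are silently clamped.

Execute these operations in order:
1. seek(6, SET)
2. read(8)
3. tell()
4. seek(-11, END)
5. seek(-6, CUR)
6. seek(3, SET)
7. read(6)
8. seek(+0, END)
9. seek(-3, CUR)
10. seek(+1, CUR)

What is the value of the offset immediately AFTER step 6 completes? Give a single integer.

After 1 (seek(6, SET)): offset=6
After 2 (read(8)): returned 'F980BCS2', offset=14
After 3 (tell()): offset=14
After 4 (seek(-11, END)): offset=11
After 5 (seek(-6, CUR)): offset=5
After 6 (seek(3, SET)): offset=3

Answer: 3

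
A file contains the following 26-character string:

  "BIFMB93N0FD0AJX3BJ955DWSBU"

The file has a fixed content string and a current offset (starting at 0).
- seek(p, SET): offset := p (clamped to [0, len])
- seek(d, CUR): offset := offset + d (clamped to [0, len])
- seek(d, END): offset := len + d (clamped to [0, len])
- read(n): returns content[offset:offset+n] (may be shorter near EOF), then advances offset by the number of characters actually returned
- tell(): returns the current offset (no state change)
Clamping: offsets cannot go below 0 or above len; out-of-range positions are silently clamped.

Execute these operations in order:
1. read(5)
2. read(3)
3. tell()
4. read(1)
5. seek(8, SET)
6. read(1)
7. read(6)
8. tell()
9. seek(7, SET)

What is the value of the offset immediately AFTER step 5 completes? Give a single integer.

Answer: 8

Derivation:
After 1 (read(5)): returned 'BIFMB', offset=5
After 2 (read(3)): returned '93N', offset=8
After 3 (tell()): offset=8
After 4 (read(1)): returned '0', offset=9
After 5 (seek(8, SET)): offset=8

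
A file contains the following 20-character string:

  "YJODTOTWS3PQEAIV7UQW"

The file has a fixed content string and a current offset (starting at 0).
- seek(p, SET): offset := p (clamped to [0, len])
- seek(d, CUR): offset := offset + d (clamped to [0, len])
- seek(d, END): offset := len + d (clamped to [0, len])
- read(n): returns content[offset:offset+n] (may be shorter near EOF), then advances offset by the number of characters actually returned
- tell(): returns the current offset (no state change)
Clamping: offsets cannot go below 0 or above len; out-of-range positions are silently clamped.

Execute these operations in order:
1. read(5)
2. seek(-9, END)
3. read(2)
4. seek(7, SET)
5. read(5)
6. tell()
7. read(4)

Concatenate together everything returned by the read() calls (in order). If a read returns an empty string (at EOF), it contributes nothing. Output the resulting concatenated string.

Answer: YJODTQEWS3PQEAIV

Derivation:
After 1 (read(5)): returned 'YJODT', offset=5
After 2 (seek(-9, END)): offset=11
After 3 (read(2)): returned 'QE', offset=13
After 4 (seek(7, SET)): offset=7
After 5 (read(5)): returned 'WS3PQ', offset=12
After 6 (tell()): offset=12
After 7 (read(4)): returned 'EAIV', offset=16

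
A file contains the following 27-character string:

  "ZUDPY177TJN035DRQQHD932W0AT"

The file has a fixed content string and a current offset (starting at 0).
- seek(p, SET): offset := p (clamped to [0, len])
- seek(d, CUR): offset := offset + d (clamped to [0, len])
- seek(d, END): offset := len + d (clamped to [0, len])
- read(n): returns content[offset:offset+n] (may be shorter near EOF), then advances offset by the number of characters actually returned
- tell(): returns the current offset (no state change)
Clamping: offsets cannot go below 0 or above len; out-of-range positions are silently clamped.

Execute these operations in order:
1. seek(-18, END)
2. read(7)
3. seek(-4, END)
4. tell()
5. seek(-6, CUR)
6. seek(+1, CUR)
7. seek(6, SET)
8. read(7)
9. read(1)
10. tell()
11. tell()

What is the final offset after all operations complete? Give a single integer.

After 1 (seek(-18, END)): offset=9
After 2 (read(7)): returned 'JN035DR', offset=16
After 3 (seek(-4, END)): offset=23
After 4 (tell()): offset=23
After 5 (seek(-6, CUR)): offset=17
After 6 (seek(+1, CUR)): offset=18
After 7 (seek(6, SET)): offset=6
After 8 (read(7)): returned '77TJN03', offset=13
After 9 (read(1)): returned '5', offset=14
After 10 (tell()): offset=14
After 11 (tell()): offset=14

Answer: 14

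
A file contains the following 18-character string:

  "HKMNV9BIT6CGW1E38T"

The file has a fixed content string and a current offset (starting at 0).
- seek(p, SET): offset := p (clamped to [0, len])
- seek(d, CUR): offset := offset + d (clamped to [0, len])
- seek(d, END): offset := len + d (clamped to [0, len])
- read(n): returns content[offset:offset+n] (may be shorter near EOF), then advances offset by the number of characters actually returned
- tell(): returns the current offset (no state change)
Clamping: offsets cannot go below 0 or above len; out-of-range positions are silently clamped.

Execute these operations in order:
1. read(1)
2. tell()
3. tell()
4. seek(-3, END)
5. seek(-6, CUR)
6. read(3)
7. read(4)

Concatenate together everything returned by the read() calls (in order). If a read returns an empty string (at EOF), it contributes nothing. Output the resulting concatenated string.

Answer: H6CGW1E3

Derivation:
After 1 (read(1)): returned 'H', offset=1
After 2 (tell()): offset=1
After 3 (tell()): offset=1
After 4 (seek(-3, END)): offset=15
After 5 (seek(-6, CUR)): offset=9
After 6 (read(3)): returned '6CG', offset=12
After 7 (read(4)): returned 'W1E3', offset=16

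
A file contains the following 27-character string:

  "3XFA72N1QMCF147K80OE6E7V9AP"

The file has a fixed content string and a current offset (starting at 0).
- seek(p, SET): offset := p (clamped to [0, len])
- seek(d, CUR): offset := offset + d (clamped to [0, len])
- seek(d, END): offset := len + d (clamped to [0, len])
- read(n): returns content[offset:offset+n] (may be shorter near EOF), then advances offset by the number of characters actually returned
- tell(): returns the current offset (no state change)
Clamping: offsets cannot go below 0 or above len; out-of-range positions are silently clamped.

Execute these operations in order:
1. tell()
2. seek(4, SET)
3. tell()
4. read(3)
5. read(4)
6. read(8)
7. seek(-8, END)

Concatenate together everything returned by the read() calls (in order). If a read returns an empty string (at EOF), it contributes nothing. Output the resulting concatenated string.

After 1 (tell()): offset=0
After 2 (seek(4, SET)): offset=4
After 3 (tell()): offset=4
After 4 (read(3)): returned '72N', offset=7
After 5 (read(4)): returned '1QMC', offset=11
After 6 (read(8)): returned 'F147K80O', offset=19
After 7 (seek(-8, END)): offset=19

Answer: 72N1QMCF147K80O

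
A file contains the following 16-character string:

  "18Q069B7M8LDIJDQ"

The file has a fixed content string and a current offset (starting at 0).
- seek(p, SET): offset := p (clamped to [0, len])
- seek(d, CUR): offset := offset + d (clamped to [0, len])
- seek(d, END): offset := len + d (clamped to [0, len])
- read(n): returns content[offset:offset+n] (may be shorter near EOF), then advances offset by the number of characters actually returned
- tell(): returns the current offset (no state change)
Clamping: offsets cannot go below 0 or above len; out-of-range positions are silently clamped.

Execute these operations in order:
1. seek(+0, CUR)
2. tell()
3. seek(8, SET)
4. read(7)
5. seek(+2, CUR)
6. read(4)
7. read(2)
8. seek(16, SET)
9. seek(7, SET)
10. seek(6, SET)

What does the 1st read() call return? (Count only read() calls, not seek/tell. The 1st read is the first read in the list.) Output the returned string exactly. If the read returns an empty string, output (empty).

After 1 (seek(+0, CUR)): offset=0
After 2 (tell()): offset=0
After 3 (seek(8, SET)): offset=8
After 4 (read(7)): returned 'M8LDIJD', offset=15
After 5 (seek(+2, CUR)): offset=16
After 6 (read(4)): returned '', offset=16
After 7 (read(2)): returned '', offset=16
After 8 (seek(16, SET)): offset=16
After 9 (seek(7, SET)): offset=7
After 10 (seek(6, SET)): offset=6

Answer: M8LDIJD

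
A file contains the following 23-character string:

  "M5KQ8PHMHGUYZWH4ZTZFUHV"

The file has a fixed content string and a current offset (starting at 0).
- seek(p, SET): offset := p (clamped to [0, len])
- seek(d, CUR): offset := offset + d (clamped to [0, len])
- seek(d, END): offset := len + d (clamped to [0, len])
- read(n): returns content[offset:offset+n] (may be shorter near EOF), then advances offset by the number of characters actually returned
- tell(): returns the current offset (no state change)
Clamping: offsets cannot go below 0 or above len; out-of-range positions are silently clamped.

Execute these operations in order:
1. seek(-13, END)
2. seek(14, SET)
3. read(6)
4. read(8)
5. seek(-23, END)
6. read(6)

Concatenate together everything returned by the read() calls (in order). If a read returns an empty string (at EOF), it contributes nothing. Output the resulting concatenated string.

After 1 (seek(-13, END)): offset=10
After 2 (seek(14, SET)): offset=14
After 3 (read(6)): returned 'H4ZTZF', offset=20
After 4 (read(8)): returned 'UHV', offset=23
After 5 (seek(-23, END)): offset=0
After 6 (read(6)): returned 'M5KQ8P', offset=6

Answer: H4ZTZFUHVM5KQ8P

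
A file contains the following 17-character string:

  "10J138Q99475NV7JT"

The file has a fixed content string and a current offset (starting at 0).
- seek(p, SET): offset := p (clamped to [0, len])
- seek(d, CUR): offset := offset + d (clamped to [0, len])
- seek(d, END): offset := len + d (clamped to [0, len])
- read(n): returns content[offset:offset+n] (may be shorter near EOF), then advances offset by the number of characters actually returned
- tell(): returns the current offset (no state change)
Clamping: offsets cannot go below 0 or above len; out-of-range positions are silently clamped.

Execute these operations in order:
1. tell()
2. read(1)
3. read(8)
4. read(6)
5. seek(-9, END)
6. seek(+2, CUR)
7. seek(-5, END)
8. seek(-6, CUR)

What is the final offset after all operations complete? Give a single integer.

Answer: 6

Derivation:
After 1 (tell()): offset=0
After 2 (read(1)): returned '1', offset=1
After 3 (read(8)): returned '0J138Q99', offset=9
After 4 (read(6)): returned '475NV7', offset=15
After 5 (seek(-9, END)): offset=8
After 6 (seek(+2, CUR)): offset=10
After 7 (seek(-5, END)): offset=12
After 8 (seek(-6, CUR)): offset=6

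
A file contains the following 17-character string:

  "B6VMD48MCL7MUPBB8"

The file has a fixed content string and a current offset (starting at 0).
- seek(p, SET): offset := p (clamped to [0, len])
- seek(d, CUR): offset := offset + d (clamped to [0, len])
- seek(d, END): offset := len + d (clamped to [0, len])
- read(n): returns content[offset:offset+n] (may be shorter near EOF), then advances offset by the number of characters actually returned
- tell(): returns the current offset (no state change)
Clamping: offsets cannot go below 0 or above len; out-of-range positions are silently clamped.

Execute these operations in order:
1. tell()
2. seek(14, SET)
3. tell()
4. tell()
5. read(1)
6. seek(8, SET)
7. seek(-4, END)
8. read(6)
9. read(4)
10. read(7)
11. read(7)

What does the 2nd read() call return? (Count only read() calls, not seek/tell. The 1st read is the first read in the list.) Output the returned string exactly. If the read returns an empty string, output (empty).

After 1 (tell()): offset=0
After 2 (seek(14, SET)): offset=14
After 3 (tell()): offset=14
After 4 (tell()): offset=14
After 5 (read(1)): returned 'B', offset=15
After 6 (seek(8, SET)): offset=8
After 7 (seek(-4, END)): offset=13
After 8 (read(6)): returned 'PBB8', offset=17
After 9 (read(4)): returned '', offset=17
After 10 (read(7)): returned '', offset=17
After 11 (read(7)): returned '', offset=17

Answer: PBB8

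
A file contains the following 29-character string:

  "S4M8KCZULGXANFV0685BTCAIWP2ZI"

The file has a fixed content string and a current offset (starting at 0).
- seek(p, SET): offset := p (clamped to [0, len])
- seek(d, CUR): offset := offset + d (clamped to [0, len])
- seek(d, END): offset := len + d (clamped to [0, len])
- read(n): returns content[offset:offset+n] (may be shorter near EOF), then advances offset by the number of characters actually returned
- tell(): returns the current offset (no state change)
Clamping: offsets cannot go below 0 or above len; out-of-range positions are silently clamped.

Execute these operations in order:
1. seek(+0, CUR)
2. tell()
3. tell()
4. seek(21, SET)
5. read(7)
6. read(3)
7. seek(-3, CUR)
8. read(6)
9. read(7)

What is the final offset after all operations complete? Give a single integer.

Answer: 29

Derivation:
After 1 (seek(+0, CUR)): offset=0
After 2 (tell()): offset=0
After 3 (tell()): offset=0
After 4 (seek(21, SET)): offset=21
After 5 (read(7)): returned 'CAIWP2Z', offset=28
After 6 (read(3)): returned 'I', offset=29
After 7 (seek(-3, CUR)): offset=26
After 8 (read(6)): returned '2ZI', offset=29
After 9 (read(7)): returned '', offset=29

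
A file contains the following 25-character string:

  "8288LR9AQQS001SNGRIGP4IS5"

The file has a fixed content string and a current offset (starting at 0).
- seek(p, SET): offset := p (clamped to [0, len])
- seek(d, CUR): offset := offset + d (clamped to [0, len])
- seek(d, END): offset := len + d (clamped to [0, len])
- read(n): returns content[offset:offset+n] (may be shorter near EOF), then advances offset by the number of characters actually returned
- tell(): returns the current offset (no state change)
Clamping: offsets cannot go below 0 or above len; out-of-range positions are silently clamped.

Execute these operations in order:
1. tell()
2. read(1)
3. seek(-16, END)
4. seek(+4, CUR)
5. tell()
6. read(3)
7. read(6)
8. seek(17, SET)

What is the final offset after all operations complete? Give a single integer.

After 1 (tell()): offset=0
After 2 (read(1)): returned '8', offset=1
After 3 (seek(-16, END)): offset=9
After 4 (seek(+4, CUR)): offset=13
After 5 (tell()): offset=13
After 6 (read(3)): returned '1SN', offset=16
After 7 (read(6)): returned 'GRIGP4', offset=22
After 8 (seek(17, SET)): offset=17

Answer: 17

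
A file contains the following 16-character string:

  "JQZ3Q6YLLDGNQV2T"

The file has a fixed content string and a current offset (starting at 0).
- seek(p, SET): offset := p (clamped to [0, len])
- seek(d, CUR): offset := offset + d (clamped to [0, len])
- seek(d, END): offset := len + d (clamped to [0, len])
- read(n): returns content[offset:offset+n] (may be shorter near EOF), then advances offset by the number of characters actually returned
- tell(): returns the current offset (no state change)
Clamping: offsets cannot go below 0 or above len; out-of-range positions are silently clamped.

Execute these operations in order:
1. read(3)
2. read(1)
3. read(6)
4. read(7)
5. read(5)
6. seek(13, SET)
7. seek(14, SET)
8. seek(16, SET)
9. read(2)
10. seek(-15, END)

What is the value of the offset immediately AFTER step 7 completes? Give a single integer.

Answer: 14

Derivation:
After 1 (read(3)): returned 'JQZ', offset=3
After 2 (read(1)): returned '3', offset=4
After 3 (read(6)): returned 'Q6YLLD', offset=10
After 4 (read(7)): returned 'GNQV2T', offset=16
After 5 (read(5)): returned '', offset=16
After 6 (seek(13, SET)): offset=13
After 7 (seek(14, SET)): offset=14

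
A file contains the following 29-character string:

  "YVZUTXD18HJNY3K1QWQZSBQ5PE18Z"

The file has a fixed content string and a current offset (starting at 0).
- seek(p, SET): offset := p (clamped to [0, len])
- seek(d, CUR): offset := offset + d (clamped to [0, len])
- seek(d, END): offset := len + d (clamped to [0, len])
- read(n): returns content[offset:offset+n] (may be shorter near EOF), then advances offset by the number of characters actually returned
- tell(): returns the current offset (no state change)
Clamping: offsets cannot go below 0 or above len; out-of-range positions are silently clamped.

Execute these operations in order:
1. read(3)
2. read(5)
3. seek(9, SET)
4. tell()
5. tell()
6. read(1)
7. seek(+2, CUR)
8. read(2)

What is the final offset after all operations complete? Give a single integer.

Answer: 14

Derivation:
After 1 (read(3)): returned 'YVZ', offset=3
After 2 (read(5)): returned 'UTXD1', offset=8
After 3 (seek(9, SET)): offset=9
After 4 (tell()): offset=9
After 5 (tell()): offset=9
After 6 (read(1)): returned 'H', offset=10
After 7 (seek(+2, CUR)): offset=12
After 8 (read(2)): returned 'Y3', offset=14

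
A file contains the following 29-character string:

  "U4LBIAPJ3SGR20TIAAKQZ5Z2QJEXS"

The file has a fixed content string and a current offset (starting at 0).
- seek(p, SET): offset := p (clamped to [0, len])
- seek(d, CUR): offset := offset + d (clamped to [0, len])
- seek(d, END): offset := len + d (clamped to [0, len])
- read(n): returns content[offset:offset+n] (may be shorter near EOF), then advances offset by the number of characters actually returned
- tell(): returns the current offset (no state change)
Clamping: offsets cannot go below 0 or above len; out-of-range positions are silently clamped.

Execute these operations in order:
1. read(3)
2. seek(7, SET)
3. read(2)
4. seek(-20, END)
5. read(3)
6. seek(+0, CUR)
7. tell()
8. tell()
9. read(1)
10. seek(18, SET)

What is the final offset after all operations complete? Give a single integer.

After 1 (read(3)): returned 'U4L', offset=3
After 2 (seek(7, SET)): offset=7
After 3 (read(2)): returned 'J3', offset=9
After 4 (seek(-20, END)): offset=9
After 5 (read(3)): returned 'SGR', offset=12
After 6 (seek(+0, CUR)): offset=12
After 7 (tell()): offset=12
After 8 (tell()): offset=12
After 9 (read(1)): returned '2', offset=13
After 10 (seek(18, SET)): offset=18

Answer: 18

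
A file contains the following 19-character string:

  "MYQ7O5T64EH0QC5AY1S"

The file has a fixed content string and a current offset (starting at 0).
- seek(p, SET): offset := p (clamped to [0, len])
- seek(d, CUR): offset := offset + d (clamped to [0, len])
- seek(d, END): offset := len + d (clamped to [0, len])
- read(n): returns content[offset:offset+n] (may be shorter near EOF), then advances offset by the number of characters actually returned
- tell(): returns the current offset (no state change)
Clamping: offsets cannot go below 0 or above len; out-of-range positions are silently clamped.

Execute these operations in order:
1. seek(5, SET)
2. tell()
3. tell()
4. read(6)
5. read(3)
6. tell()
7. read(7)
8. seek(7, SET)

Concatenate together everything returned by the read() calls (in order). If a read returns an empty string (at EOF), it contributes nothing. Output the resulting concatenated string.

Answer: 5T64EH0QC5AY1S

Derivation:
After 1 (seek(5, SET)): offset=5
After 2 (tell()): offset=5
After 3 (tell()): offset=5
After 4 (read(6)): returned '5T64EH', offset=11
After 5 (read(3)): returned '0QC', offset=14
After 6 (tell()): offset=14
After 7 (read(7)): returned '5AY1S', offset=19
After 8 (seek(7, SET)): offset=7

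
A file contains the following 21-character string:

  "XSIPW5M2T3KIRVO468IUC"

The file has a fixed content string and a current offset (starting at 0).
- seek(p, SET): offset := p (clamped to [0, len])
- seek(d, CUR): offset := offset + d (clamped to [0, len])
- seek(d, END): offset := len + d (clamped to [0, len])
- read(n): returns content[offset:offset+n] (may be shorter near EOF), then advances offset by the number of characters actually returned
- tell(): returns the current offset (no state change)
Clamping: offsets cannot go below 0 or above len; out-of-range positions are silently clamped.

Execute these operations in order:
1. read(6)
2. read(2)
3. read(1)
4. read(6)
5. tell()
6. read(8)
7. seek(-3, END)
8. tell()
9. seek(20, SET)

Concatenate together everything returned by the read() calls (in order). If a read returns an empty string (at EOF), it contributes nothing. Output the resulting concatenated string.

Answer: XSIPW5M2T3KIRVO468IUC

Derivation:
After 1 (read(6)): returned 'XSIPW5', offset=6
After 2 (read(2)): returned 'M2', offset=8
After 3 (read(1)): returned 'T', offset=9
After 4 (read(6)): returned '3KIRVO', offset=15
After 5 (tell()): offset=15
After 6 (read(8)): returned '468IUC', offset=21
After 7 (seek(-3, END)): offset=18
After 8 (tell()): offset=18
After 9 (seek(20, SET)): offset=20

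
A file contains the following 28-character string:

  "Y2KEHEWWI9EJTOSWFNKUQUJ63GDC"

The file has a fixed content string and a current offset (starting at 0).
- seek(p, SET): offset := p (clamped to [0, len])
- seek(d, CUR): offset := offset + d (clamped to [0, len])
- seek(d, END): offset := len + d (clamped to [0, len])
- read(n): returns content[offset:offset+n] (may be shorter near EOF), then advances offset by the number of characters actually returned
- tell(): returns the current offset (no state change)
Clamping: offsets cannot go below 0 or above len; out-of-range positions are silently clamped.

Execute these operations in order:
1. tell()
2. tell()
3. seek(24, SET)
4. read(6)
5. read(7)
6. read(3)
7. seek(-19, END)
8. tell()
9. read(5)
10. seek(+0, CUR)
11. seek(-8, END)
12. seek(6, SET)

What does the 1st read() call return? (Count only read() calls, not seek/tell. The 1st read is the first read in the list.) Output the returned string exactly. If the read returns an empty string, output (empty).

After 1 (tell()): offset=0
After 2 (tell()): offset=0
After 3 (seek(24, SET)): offset=24
After 4 (read(6)): returned '3GDC', offset=28
After 5 (read(7)): returned '', offset=28
After 6 (read(3)): returned '', offset=28
After 7 (seek(-19, END)): offset=9
After 8 (tell()): offset=9
After 9 (read(5)): returned '9EJTO', offset=14
After 10 (seek(+0, CUR)): offset=14
After 11 (seek(-8, END)): offset=20
After 12 (seek(6, SET)): offset=6

Answer: 3GDC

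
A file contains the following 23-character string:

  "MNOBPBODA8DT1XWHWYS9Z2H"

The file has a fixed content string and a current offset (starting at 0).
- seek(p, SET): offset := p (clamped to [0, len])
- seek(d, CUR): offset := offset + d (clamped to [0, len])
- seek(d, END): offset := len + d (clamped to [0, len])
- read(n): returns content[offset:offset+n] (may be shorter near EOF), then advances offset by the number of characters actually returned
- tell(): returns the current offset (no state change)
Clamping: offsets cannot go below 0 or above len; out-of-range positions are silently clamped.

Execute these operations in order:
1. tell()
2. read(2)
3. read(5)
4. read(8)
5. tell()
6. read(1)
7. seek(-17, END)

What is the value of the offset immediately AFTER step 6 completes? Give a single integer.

Answer: 16

Derivation:
After 1 (tell()): offset=0
After 2 (read(2)): returned 'MN', offset=2
After 3 (read(5)): returned 'OBPBO', offset=7
After 4 (read(8)): returned 'DA8DT1XW', offset=15
After 5 (tell()): offset=15
After 6 (read(1)): returned 'H', offset=16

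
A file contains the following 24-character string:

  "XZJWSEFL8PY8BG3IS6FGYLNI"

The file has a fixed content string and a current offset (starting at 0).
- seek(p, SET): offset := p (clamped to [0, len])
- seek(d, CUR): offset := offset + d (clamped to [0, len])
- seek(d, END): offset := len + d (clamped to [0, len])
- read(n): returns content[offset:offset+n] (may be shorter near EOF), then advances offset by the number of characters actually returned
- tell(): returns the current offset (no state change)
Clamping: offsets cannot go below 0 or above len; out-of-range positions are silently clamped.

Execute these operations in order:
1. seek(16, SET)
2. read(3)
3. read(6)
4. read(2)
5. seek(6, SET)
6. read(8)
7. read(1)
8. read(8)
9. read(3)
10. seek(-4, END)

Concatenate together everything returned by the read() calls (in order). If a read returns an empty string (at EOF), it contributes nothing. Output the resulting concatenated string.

Answer: S6FGYLNIFL8PY8BG3IS6FGYLNI

Derivation:
After 1 (seek(16, SET)): offset=16
After 2 (read(3)): returned 'S6F', offset=19
After 3 (read(6)): returned 'GYLNI', offset=24
After 4 (read(2)): returned '', offset=24
After 5 (seek(6, SET)): offset=6
After 6 (read(8)): returned 'FL8PY8BG', offset=14
After 7 (read(1)): returned '3', offset=15
After 8 (read(8)): returned 'IS6FGYLN', offset=23
After 9 (read(3)): returned 'I', offset=24
After 10 (seek(-4, END)): offset=20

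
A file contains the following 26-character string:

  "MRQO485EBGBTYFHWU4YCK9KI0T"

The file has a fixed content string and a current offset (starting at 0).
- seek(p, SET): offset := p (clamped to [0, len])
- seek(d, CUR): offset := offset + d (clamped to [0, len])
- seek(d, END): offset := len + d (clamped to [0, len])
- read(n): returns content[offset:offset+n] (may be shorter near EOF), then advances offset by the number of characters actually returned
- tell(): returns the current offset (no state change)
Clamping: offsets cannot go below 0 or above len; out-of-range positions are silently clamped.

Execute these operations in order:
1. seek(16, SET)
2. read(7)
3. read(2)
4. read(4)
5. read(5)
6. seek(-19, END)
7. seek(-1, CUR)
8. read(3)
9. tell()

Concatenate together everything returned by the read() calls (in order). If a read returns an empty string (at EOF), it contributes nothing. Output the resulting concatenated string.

After 1 (seek(16, SET)): offset=16
After 2 (read(7)): returned 'U4YCK9K', offset=23
After 3 (read(2)): returned 'I0', offset=25
After 4 (read(4)): returned 'T', offset=26
After 5 (read(5)): returned '', offset=26
After 6 (seek(-19, END)): offset=7
After 7 (seek(-1, CUR)): offset=6
After 8 (read(3)): returned '5EB', offset=9
After 9 (tell()): offset=9

Answer: U4YCK9KI0T5EB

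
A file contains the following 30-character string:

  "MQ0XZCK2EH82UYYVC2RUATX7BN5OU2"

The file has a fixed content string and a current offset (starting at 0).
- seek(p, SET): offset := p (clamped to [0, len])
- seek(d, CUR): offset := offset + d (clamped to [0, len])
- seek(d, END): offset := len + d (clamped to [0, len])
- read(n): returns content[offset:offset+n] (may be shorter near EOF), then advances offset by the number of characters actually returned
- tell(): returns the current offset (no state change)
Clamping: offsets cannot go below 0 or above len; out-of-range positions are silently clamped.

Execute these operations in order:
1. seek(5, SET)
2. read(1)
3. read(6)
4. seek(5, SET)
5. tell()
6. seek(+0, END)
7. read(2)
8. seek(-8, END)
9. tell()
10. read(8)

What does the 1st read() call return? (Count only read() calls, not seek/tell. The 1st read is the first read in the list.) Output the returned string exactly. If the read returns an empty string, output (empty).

After 1 (seek(5, SET)): offset=5
After 2 (read(1)): returned 'C', offset=6
After 3 (read(6)): returned 'K2EH82', offset=12
After 4 (seek(5, SET)): offset=5
After 5 (tell()): offset=5
After 6 (seek(+0, END)): offset=30
After 7 (read(2)): returned '', offset=30
After 8 (seek(-8, END)): offset=22
After 9 (tell()): offset=22
After 10 (read(8)): returned 'X7BN5OU2', offset=30

Answer: C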